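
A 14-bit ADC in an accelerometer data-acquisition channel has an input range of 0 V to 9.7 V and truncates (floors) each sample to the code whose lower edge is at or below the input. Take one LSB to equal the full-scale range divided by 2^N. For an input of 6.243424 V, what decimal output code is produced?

Range is 9.7 V. LSB = 9.7 V / 2^14 ≈ 0.5920 mV.
(V_in − V_min) × 2^14/range = (6.243424 − (0)) × 16384/9.7 = 10545.594.
Floor → code = 10545.

10545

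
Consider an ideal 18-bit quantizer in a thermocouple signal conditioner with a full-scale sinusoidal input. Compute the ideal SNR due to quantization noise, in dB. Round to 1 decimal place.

For an ideal N-bit converter with full-scale sine input, SNR = 6.02 N + 1.76 dB. SNR = 6.02 × 18 + 1.76 = 108.36 + 1.76 = 110.12 dB.

110.1 dB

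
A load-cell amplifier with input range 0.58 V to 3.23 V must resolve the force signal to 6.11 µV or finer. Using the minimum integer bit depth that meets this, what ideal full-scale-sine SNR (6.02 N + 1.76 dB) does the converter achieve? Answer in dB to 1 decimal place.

116.1 dB

The full-scale span is 3.23 − (0.58) = 2.65 V.
Need 2^N ≥ 2.65 V / 6.11 µV = 433700 → N_min = 19.
Ideal SNR at N = 19: 6.02·19 + 1.76 = 116.1 dB.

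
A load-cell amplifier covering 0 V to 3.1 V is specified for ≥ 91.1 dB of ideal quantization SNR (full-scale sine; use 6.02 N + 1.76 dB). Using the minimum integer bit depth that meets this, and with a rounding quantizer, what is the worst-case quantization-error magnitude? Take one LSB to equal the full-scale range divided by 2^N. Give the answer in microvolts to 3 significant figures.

Range is 3.1 V.
Required N = ⌈(91.1 − 1.76)/6.02⌉ = ⌈14.841⌉ = 15.
LSB = 3.1 V / 2^15 = 94.604 µV.
Max error for round-to-nearest is LSB/2 = 47.3 µV.

47.3 µV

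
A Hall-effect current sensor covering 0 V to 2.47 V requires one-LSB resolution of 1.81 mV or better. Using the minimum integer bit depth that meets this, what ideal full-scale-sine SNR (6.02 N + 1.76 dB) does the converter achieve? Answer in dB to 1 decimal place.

68.0 dB

Range is 2.47 V.
Required number of levels: 2.47/1.81 mV = 1364.6; smallest N with 2^N ≥ that is 11.
6.02(11) + 1.76 = 67.98 dB.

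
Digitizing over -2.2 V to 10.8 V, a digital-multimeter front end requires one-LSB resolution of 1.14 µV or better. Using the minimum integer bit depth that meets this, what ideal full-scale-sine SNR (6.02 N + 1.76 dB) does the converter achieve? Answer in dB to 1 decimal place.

Span: 10.8 V − (-2.2 V) = 13 V.
13 V / 1.14 µV = 1.140e7. Since 2^23 = 8388608 and 2^24 = 16777216, N = 24.
SNR = 6.02 × 24 + 1.76 = 146.24 dB.

146.2 dB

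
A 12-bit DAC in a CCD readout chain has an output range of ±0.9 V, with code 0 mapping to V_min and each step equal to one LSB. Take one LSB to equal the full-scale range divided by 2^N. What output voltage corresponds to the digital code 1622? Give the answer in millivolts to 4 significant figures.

-187.2 mV

Range = 0.9 − (-0.9) = 1.8 V. LSB = 1.8 V / 2^12.
V_out = V_min + code × LSB = -0.9 V + 1622 × 1.8 V / 4096
      = -0.9 + 0.712793 = -0.187207 V.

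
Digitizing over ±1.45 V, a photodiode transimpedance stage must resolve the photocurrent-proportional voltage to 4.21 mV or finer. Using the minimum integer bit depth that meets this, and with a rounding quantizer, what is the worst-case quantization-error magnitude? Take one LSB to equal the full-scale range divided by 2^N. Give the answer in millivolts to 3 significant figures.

1.42 mV

Span: 1.45 V − (-1.45 V) = 2.9 V.
Levels needed ≥ 2.9/4.21 mV = 688.8. 2^10 = 1024 suffices, so N_min = 10.
LSB = 2.9 V ÷ 2^10 = 2.9/1024 V = 2.8320 mV.
Half an LSB is 1.42 mV.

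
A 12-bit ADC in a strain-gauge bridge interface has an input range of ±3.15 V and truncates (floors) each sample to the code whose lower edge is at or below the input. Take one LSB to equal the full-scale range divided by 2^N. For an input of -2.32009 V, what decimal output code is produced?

Full-scale range = 3.15 V − (-3.15 V) = 6.3 V. LSB = 6.3 V / 2^12 ≈ 1.538 mV.
code = ⌊(V_in − V_min)/LSB⌋ = ⌊(V_in − V_min) × 2^12 / range⌋
     = ⌊(-2.32009 − (-3.15)) × 4096 / 6.3⌋ = ⌊0.82991 × 4096/6.3⌋
     = ⌊539.573⌋ = 539.

539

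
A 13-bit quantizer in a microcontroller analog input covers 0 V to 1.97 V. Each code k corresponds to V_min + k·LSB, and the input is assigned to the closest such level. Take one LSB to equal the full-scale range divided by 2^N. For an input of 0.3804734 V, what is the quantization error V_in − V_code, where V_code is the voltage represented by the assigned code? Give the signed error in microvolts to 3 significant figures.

Span = 1.97 V. LSB = 1.97 V / 2^13 ≈ 240.5 µV.
(0.3804734 − (0)) / LSB = 0.3804734 × 8192/1.97 = 1582.1513. Nearest integer: k = 1582.
Reconstructed level: 0 + 1582 × 1.97/8192 V = 0.3804370117 V.
Error = V_in − V_code = 0.3804734 − (0.3804370117) = +36.4 µV.

+36.4 µV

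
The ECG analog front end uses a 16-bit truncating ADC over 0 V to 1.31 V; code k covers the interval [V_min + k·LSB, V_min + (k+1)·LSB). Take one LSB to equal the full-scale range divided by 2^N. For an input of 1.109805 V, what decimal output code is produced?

Span = 1.31 V. LSB = 1.31 V / 2^16 ≈ 19.99 µV.
(V_in − V_min) × 2^16/range = (1.109805 − (0)) × 65536/1.31 = 55520.748.
Floor → code = 55520.

55520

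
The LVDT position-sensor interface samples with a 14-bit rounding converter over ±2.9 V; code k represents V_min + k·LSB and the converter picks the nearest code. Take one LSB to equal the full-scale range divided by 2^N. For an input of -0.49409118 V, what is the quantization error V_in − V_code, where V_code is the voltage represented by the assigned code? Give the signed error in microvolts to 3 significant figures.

Span: 2.9 V − (-2.9 V) = 5.8 V. LSB = 5.8 V / 2^14 ≈ 354.0 µV.
(-0.49409118 − (-2.9)) / LSB = 2.40590882 × 16384/5.8 = 6796.2776. Nearest integer: k = 6796.
Reconstructed level: -2.9 + 6796 × 5.8/16384 V = -0.49418945313 V.
Error = V_in − V_code = -0.49409118 − (-0.49418945313) = +98.3 µV.

+98.3 µV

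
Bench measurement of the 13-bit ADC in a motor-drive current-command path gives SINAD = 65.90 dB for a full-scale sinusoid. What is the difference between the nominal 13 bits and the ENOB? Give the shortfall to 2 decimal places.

N_eff = (65.90 − 1.76)/6.02 = 10.6545 bits.
13 − 10.6545 = 2.35 bits below nominal.

2.35 bits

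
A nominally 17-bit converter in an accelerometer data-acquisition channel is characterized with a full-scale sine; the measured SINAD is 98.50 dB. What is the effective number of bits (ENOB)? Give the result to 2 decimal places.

Inverting SNR = 6.02 N + 1.76: N_eff = (98.50 − 1.76)/6.02 = 16.0698.

16.07 bits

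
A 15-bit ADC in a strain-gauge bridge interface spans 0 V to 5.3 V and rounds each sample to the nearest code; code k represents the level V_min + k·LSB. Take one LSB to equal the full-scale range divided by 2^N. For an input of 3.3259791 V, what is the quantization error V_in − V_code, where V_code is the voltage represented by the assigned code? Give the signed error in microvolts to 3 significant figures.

+54.4 µV

Range is 5.3 V. LSB = 5.3 V / 2^15 ≈ 161.7 µV.
(3.3259791 − (0)) / LSB = 3.3259791 × 32768/5.3 = 20563.3364. Nearest integer: k = 20563.
V_code = V_min + k × range/2^15 = 0 + 20563 × 5.3/32768 = 3.3259246826 V.
V_in − V_code = 3.3259791 − (3.3259246826) = +54.4 µV.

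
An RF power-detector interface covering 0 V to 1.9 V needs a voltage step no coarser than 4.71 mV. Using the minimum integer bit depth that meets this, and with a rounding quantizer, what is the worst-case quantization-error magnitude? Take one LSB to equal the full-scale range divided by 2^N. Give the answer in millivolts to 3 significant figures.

1.86 mV

Range is 1.9 V.
Need 2^N ≥ 1.9 V / 4.71 mV = 403.4 → N_min = 9.
Step size = 1.9/512 V = 3.7109 mV.
|e|_max = LSB/2 = 1.86 mV.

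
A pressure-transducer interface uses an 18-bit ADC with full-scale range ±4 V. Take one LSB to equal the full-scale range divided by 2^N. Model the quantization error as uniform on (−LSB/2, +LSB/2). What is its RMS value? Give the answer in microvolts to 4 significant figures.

8.810 µV

Range = 4 − (-4) = 8 V.
Step size = 8/262144 V = 30.5176 µV.
RMS of a uniform error over width LSB is LSB/√12 = 8.810 µV.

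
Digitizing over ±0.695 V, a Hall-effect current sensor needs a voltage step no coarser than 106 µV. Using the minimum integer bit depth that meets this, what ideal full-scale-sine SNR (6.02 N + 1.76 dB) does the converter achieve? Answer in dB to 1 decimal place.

Span: 0.695 V − (-0.695 V) = 1.39 V.
Need 2^N ≥ 1.39 V / 106 µV = 13110 → N_min = 14.
Ideal SNR at N = 14: 6.02·14 + 1.76 = 86.0 dB.

86.0 dB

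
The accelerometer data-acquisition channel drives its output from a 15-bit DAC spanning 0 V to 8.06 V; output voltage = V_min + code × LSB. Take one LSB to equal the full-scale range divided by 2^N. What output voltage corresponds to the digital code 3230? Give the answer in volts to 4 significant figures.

0.7945 V

Full-scale range = 8.06 V. LSB = 8.06 V / 2^15.
Output = V_min + (3230/32768) × range = 0 + 0.0985718 × 8.06 V
      = 0 + 0.794489 = 0.794489 V.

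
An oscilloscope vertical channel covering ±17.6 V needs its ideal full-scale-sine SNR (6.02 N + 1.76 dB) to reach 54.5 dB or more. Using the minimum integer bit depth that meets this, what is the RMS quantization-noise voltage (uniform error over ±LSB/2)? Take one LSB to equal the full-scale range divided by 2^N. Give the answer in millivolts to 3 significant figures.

19.8 mV

The full-scale span is 17.6 − (-17.6) = 35.2 V.
N ≥ (54.5 − 1.76)/6.02 = 8.761 → N_min = 9.
Step size = 35.2/512 V = 68.750 mV.
σ_q = LSB/√12 = 68.750 mV/3.4641 = 19.8 mV.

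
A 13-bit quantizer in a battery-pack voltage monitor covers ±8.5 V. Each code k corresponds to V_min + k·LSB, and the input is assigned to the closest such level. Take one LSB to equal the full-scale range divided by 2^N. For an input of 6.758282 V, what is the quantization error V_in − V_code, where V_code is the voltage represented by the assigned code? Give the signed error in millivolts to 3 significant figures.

Full-scale range = 8.5 V − (-8.5 V) = 17 V. LSB = 17 V / 2^13 ≈ 2.075 mV.
(6.758282 − (-8.5)) / LSB = 15.258282 × 8192/17 = 7352.6968. Nearest integer: k = 7353.
Reconstructed level: -8.5 + 7353 × 17/8192 V = 6.758911133 V.
V_in − V_code = 6.758282 − (6.758911133) = −0.629 mV.

−0.629 mV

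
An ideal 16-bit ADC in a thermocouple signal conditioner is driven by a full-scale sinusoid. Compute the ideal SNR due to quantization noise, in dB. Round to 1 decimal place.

98.1 dB

SNR = 6.02·16 + 1.76 = 98.08 dB.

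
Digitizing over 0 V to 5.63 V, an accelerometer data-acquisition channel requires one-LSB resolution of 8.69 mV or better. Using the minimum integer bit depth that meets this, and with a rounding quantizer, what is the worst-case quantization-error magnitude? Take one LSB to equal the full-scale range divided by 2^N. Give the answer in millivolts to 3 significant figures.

Span = 5.63 V.
5.63 V / 8.69 mV = 647.9. Since 2^9 = 512 and 2^10 = 1024, N = 10.
Step size = 5.63/1024 V = 5.4980 mV.
Max error for round-to-nearest is LSB/2 = 2.75 mV.

2.75 mV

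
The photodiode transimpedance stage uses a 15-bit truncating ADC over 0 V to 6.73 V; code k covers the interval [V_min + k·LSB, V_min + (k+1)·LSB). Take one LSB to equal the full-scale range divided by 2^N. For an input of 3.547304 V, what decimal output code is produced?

Full-scale range = 6.73 V. LSB = 6.73 V / 2^15 ≈ 205.4 µV.
code = ⌊(V_in − V_min)/LSB⌋ = ⌊(V_in − V_min) × 2^15 / range⌋
     = ⌊(3.547304 − (0)) × 32768 / 6.73⌋ = ⌊3.547304 × 32768/6.73⌋
     = ⌊17271.628⌋ = 17271.

17271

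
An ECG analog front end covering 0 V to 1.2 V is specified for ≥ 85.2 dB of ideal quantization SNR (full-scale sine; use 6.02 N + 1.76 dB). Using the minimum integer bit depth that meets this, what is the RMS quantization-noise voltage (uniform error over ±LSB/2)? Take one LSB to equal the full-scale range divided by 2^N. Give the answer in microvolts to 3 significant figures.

21.1 µV

Range is 1.2 V.
N ≥ (85.2 − 1.76)/6.02 = 13.860 → N_min = 14.
LSB = 1.2 V ÷ 2^14 = 1.2/16384 V = 73.242 µV.
σ_q = LSB/√12 = 73.242 µV/3.4641 = 21.1 µV.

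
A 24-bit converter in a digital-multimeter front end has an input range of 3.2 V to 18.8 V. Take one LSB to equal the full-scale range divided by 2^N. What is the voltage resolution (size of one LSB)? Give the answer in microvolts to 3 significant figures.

Full-scale range = 18.8 V − (3.2 V) = 15.6 V.
Number of codes = 2^24 = 16777216.
LSB = 15.6 V / 2^24 = 0.930 µV.

0.930 µV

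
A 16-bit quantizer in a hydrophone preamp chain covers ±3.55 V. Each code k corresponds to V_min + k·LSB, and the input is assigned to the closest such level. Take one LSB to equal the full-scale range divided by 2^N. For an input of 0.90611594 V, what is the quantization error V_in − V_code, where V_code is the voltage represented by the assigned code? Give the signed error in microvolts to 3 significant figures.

Full-scale range = 3.55 V − (-3.55 V) = 7.1 V. LSB = 7.1 V / 2^16 ≈ 108.3 µV.
Position in LSBs: (0.90611594 − (-3.55)) × 65536/7.1 = 41131.8330; rounding gives k = 41132.
V_code = -3.55 + (41132/65536) × 7.1 = 0.90613403320 V.
V_in − V_code = 0.90611594 − (0.90613403320) = −18.1 µV.

−18.1 µV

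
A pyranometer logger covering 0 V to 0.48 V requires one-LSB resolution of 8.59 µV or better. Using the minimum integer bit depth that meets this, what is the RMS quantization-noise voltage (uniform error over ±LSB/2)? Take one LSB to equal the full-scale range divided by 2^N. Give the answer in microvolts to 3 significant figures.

Range is 0.48 V.
Need 2^N ≥ 0.48 V / 8.59 µV = 55880 → N_min = 16.
Step size = 0.48/65536 V = 7.3242 µV.
V_rms = LSB/√12 = 2.11 µV.

2.11 µV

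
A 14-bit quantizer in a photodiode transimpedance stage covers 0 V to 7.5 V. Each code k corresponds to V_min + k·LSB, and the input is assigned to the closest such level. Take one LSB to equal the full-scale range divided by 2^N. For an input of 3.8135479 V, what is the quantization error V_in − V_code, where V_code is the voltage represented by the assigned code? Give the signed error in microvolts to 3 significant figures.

V_FS = 7.5 V. LSB = 7.5 V / 2^14 ≈ 457.8 µV.
(V_in − V_min)/LSB = (3.8135479 − (0)) × 16384/7.5 = 8330.8225 → nearest code k = 8331.
Reconstructed level: 0 + 8331 × 7.5/16384 V = 3.8136291504 V.
Error = V_in − V_code = 3.8135479 − (3.8136291504) = −81.3 µV.

−81.3 µV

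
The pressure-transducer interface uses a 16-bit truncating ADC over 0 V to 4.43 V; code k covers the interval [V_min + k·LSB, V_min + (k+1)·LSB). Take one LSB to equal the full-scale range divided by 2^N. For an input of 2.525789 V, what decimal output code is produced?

Full-scale range = 4.43 V. LSB = 4.43 V / 2^16 ≈ 67.60 µV.
code = ⌊(V_in − V_min)/LSB⌋ = ⌊(V_in − V_min) × 2^16 / range⌋
     = ⌊(2.525789 − (0)) × 65536 / 4.43⌋ = ⌊2.525789 × 65536/4.43⌋
     = ⌊37365.713⌋ = 37365.

37365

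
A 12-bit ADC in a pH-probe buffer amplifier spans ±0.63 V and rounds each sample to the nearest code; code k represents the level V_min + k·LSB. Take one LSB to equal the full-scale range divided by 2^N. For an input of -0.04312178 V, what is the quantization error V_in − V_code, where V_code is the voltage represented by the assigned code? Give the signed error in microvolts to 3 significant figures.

−55.4 µV

Span: 0.63 V − (-0.63 V) = 1.26 V. LSB = 1.26 V / 2^12 ≈ 307.6 µV.
Position in LSBs: (-0.04312178 − (-0.63)) × 4096/1.26 = 1907.8200; rounding gives k = 1908.
V_code = V_min + k × range/2^12 = -0.63 + 1908 × 1.26/4096 = -0.04306640625 V.
V_in − V_code = -0.04312178 − (-0.04306640625) = −55.4 µV.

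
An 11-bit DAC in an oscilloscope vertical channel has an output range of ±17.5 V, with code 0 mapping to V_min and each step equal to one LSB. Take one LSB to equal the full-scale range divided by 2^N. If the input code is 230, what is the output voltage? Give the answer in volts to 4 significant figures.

-13.57 V

Span: 17.5 V − (-17.5 V) = 35 V. LSB = 35 V / 2^11.
V_out = -17.5 + 230 × (35/2048) V
      = -17.5 + 3.93066 = -13.5693 V.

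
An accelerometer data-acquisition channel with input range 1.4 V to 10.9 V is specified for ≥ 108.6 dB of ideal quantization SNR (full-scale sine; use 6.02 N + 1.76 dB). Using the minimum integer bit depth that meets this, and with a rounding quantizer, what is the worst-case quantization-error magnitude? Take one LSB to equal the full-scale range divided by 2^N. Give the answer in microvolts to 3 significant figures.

18.1 µV

The full-scale span is 10.9 − (1.4) = 9.5 V.
Solving 6.02 N ≥ 108.6 − 1.76: N ≥ 17.748. Round up → N = 18.
One LSB is 9.5 V / 262144 = 36.240 µV.
Max error for round-to-nearest is LSB/2 = 18.1 µV.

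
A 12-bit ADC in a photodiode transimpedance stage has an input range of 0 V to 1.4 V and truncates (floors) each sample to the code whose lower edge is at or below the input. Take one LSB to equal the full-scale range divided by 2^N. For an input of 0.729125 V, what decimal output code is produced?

V_FS = 1.4 V. LSB = 1.4 V / 2^12 ≈ 341.8 µV.
(V_in − V_min) × 2^12/range = (0.729125 − (0)) × 4096/1.4 = 2133.211.
Floor → code = 2133.

2133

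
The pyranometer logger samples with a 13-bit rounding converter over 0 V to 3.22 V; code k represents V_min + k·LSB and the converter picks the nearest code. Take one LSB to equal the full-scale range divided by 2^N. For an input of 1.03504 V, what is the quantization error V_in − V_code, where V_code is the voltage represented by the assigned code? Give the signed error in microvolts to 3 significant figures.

+96.2 µV

Full-scale range = 3.22 V. LSB = 3.22 V / 2^13 ≈ 393.1 µV.
(V_in − V_min)/LSB = (1.03504 − (0)) × 8192/3.22 = 2633.2446 → nearest code k = 2633.
Reconstructed level: 0 + 2633 × 3.22/8192 V = 1.034943848 V.
V_in − V_code = 1.03504 − (1.034943848) = +96.2 µV.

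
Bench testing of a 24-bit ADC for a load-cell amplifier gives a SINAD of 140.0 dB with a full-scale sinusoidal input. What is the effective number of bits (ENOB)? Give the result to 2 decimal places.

22.96 bits

ENOB = (140.0 − 1.76)/6.02 = 22.9635 bits.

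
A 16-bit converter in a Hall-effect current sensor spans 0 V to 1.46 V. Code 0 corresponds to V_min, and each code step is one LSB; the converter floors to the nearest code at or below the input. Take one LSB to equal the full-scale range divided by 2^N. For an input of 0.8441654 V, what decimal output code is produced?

V_FS = 1.46 V. LSB = 1.46 V / 2^16 ≈ 22.28 µV.
code = ⌊(V_in − V_min)/LSB⌋ = ⌊(V_in − V_min) × 2^16 / range⌋
     = ⌊(0.8441654 − (0)) × 65536 / 1.46⌋ = ⌊0.8441654 × 65536/1.46⌋
     = ⌊37892.619⌋ = 37892.

37892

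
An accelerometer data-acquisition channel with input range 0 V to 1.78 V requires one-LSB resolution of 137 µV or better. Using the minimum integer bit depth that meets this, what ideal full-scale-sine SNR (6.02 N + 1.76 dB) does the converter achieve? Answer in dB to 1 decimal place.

Range is 1.78 V.
Required number of levels: 1.78/137 µV = 12993; smallest N with 2^N ≥ that is 14.
6.02(14) + 1.76 = 86.04 dB.

86.0 dB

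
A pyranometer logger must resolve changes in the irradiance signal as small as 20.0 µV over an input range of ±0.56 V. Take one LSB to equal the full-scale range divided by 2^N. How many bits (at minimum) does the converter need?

Span: 0.56 V − (-0.56 V) = 1.12 V.
Need 2^N ≥ 1.12 V / 20.0 µV = 56000 → N_min = 16.

16 bits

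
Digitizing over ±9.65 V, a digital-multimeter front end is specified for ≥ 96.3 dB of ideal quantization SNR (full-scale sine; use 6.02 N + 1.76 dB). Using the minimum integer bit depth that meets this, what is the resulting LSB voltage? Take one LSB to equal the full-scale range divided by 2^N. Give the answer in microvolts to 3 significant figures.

Full-scale range = 9.65 V − (-9.65 V) = 19.3 V.
N ≥ (96.3 − 1.76)/6.02 = 15.704 → N_min = 16.
Step size = 19.3/65536 V = 294 µV.

294 µV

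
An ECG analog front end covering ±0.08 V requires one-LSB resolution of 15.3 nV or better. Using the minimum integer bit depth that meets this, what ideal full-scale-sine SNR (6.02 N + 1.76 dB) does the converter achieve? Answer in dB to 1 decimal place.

Span: 0.08 V − (-0.08 V) = 0.16 V.
0.16 V / 15.3 nV = 1.046e7. Since 2^23 = 8388608 and 2^24 = 16777216, N = 24.
Ideal SNR at N = 24: 6.02·24 + 1.76 = 146.2 dB.

146.2 dB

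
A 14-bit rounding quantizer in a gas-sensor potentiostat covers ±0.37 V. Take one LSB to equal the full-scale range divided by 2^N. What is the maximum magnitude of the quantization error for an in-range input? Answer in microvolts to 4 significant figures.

22.58 µV

The full-scale span is 0.37 − (-0.37) = 0.74 V.
LSB = 0.74 V / 2^14 = 45.1660 µV.
A rounding quantizer has |error| ≤ LSB/2 = 22.58 µV.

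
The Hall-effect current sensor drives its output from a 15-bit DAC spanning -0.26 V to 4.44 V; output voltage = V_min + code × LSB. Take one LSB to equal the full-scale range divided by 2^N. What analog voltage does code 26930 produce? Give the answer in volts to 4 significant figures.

3.603 V

Span: 4.44 V − (-0.26 V) = 4.7 V. LSB = 4.7 V / 2^15.
Output = V_min + (26930/32768) × range = -0.26 + 0.821838 × 4.7 V
      = -0.26 + 3.86264 = 3.60264 V.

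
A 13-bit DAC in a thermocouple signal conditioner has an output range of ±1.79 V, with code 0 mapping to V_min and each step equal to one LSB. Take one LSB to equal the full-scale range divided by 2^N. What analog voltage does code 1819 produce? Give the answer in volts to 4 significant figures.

Span: 1.79 V − (-1.79 V) = 3.58 V. LSB = 3.58 V / 2^13.
V_out = -1.79 + 1819 × (3.58/8192) V
      = -1.79 V + 0.794924 V = -0.995076 V.

-0.9951 V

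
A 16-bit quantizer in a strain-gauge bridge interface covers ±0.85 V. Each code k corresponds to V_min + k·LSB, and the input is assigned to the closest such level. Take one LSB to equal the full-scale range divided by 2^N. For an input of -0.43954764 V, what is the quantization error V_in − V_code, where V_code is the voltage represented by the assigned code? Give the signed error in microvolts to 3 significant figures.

+4.67 µV

Range = 0.85 − (-0.85) = 1.7 V. LSB = 1.7 V / 2^16 ≈ 25.94 µV.
Position in LSBs: (-0.43954764 − (-0.85)) × 65536/1.7 = 15823.1799; rounding gives k = 15823.
V_code = V_min + k × range/2^16 = -0.85 + 15823 × 1.7/65536 = -0.43955230713 V.
Error = V_in − V_code = -0.43954764 − (-0.43955230713) = +4.67 µV.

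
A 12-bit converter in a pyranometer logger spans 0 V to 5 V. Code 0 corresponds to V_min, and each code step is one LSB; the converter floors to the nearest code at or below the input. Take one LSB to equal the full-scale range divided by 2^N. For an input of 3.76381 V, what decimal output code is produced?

Range is 5 V. LSB = 5 V / 2^12 ≈ 1.221 mV.
code = ⌊(V_in − V_min)/LSB⌋ = ⌊(V_in − V_min) × 2^12 / range⌋
     = ⌊(3.76381 − (0)) × 4096 / 5⌋ = ⌊3.76381 × 4096/5⌋
     = ⌊3083.313⌋ = 3083.

3083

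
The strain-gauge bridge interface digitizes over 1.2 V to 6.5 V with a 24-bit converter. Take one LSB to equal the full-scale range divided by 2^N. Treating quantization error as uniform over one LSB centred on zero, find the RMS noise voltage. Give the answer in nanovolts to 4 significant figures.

Span: 6.5 V − (1.2 V) = 5.3 V.
One LSB is 5.3 V / 16777216 = 315.905 nV.
σ_q = LSB/√12 = 315.905 nV/3.4641 = 91.19 nV.

91.19 nV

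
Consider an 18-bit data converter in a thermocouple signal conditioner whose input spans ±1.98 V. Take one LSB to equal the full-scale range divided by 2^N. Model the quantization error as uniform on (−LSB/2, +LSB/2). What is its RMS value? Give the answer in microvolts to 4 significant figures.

4.361 µV

Range = 1.98 − (-1.98) = 3.96 V.
LSB = 3.96 V / 2^18 = 15.1062 µV.
V_rms = LSB/√12 = 15.1062 µV / √12 = 4.361 µV.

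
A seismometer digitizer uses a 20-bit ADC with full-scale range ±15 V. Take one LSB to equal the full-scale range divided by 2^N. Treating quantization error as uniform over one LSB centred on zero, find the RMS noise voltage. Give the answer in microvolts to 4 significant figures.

Span: 15 V − (-15 V) = 30 V.
LSB = 30 V / 2^20 = 28.6102 µV.
For a uniform distribution on [−LSB/2, +LSB/2], V_rms = LSB/√12 = 28.6102 µV/3.4641 = 8.259 µV.

8.259 µV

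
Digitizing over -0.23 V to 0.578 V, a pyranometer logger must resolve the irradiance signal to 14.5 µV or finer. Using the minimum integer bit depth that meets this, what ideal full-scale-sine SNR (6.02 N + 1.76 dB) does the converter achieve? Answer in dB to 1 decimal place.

The full-scale span is 0.578 − (-0.23) = 0.808 V.
0.808 V / 14.5 µV = 55720. Since 2^15 = 32768 and 2^16 = 65536, N = 16.
SNR = 6.02 × 16 + 1.76 = 98.08 dB.

98.1 dB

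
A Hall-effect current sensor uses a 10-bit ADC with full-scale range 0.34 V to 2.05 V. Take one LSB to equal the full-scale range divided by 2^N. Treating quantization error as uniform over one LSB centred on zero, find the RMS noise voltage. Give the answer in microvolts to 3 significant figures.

482 µV

Full-scale range = 2.05 V − (0.34 V) = 1.71 V.
LSB = 1.71 V / 2^10 = 1.6699 mV.
For a uniform distribution on [−LSB/2, +LSB/2], V_rms = LSB/√12 = 1.6699 mV/3.4641 = 482 µV.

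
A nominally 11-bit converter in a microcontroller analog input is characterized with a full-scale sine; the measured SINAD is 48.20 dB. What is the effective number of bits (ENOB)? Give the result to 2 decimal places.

(48.20 − 1.76) / 6.02 = 46.44/6.02 = 7.7143 effective bits.

7.71 bits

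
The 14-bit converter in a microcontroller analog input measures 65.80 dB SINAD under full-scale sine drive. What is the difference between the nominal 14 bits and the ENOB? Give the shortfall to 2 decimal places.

3.36 bits

Effective bits = (65.80 − 1.76)/6.02 = 10.6379.
14 − 10.6379 = 3.36 bits below nominal.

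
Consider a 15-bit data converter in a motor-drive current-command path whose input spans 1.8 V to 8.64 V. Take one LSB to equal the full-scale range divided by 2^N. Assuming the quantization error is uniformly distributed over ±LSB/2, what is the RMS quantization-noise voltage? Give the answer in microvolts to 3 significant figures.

60.3 µV

The full-scale span is 8.64 − (1.8) = 6.84 V.
Step size = 6.84/32768 V = 208.74 µV.
For a uniform distribution on [−LSB/2, +LSB/2], V_rms = LSB/√12 = 208.74 µV/3.4641 = 60.3 µV.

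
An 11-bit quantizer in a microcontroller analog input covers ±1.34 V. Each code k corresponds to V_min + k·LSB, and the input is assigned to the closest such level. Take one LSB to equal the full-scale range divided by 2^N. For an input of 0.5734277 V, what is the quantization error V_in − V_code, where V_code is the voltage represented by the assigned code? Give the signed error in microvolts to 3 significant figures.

Range = 1.34 − (-1.34) = 2.68 V. LSB = 2.68 V / 2^11 ≈ 1.309 mV.
(V_in − V_min)/LSB = (0.5734277 − (-1.34)) × 2048/2.68 = 1462.2015 → nearest code k = 1462.
Reconstructed level: -1.34 + 1462 × 2.68/2048 V = 0.5731640625 V.
Error = V_in − V_code = 0.5734277 − (0.5731640625) = +264 µV.

+264 µV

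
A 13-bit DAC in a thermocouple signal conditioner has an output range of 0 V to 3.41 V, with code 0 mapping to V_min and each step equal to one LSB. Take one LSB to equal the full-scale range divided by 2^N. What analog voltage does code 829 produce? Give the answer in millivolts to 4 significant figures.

V_FS = 3.41 V. LSB = 3.41 V / 2^13.
V_out = 0 + 829 × (3.41/8192) V
      = 0 V + 0.345079 V = 0.345079 V.

345.1 mV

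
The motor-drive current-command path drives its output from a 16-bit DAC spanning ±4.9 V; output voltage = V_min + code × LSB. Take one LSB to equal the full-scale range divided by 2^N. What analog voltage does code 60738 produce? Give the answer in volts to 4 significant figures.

4.183 V

The full-scale span is 4.9 − (-4.9) = 9.8 V. LSB = 9.8 V / 2^16.
V_out = V_min + code × LSB = -4.9 V + 60738 × 9.8 V / 65536
      = -4.9 V + 9.08253 V = 4.18253 V.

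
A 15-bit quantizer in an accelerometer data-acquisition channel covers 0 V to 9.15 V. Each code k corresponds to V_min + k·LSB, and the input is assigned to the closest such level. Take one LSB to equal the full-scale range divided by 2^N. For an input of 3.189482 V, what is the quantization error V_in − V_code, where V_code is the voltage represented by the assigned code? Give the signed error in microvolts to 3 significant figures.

+50.2 µV

Range is 9.15 V. LSB = 9.15 V / 2^15 ≈ 279.2 µV.
(V_in − V_min)/LSB = (3.189482 − (0)) × 32768/9.15 = 11422.1799 → nearest code k = 11422.
V_code = V_min + k × range/2^15 = 0 + 11422 × 9.15/32768 = 3.1894317627 V.
e = 3.189482 − (3.1894317627) = +50.2 µV.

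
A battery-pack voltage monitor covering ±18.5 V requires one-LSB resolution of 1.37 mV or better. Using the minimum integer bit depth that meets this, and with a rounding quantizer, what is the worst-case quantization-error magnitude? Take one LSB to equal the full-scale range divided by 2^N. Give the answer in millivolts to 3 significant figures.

The full-scale span is 18.5 − (-18.5) = 37 V.
Levels needed ≥ 37/1.37 mV = 27010. 2^15 = 32768 suffices, so N_min = 15.
Step size = 37/32768 V = 1.1292 mV.
Half an LSB is 0.565 mV.

0.565 mV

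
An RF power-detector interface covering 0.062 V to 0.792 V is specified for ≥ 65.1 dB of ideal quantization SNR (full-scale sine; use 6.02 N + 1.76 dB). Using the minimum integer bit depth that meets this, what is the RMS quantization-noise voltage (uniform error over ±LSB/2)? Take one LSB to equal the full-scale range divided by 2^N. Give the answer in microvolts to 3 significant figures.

103 µV

Full-scale range = 0.792 V − (0.062 V) = 0.73 V.
Solving 6.02 N ≥ 65.1 − 1.76: N ≥ 10.522. Round up → N = 11.
Step size = 0.73/2048 V = 356.45 µV.
V_rms = LSB/√12 = 103 µV.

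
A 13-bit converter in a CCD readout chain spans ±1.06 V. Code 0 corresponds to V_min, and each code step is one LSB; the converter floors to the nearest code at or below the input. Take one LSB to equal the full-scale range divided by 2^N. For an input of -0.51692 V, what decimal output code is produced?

The full-scale span is 1.06 − (-1.06) = 2.12 V. LSB = 2.12 V / 2^13 ≈ 258.8 µV.
V_in − V_min = -0.51692 − (-1.06) = 0.54308 V.
Divide by LSB: 0.54308 × 8192/2.12 = 2098.5431.
Truncating gives code 2098.

2098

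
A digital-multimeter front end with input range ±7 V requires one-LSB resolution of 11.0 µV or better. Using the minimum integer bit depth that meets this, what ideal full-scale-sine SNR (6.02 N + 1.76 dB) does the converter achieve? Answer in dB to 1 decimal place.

128.2 dB

The full-scale span is 7 − (-7) = 14 V.
14 V / 11.0 µV = 1.273e6. Since 2^20 = 1048576 and 2^21 = 2097152, N = 21.
6.02(21) + 1.76 = 128.18 dB.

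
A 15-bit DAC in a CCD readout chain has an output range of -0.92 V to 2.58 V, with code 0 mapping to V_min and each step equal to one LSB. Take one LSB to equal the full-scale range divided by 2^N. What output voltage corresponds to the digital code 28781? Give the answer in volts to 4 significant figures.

The full-scale span is 2.58 − (-0.92) = 3.5 V. LSB = 3.5 V / 2^15.
Output = V_min + (28781/32768) × range = -0.92 + 0.878326 × 3.5 V
      = -0.92 V + 3.07414 V = 2.15414 V.

2.154 V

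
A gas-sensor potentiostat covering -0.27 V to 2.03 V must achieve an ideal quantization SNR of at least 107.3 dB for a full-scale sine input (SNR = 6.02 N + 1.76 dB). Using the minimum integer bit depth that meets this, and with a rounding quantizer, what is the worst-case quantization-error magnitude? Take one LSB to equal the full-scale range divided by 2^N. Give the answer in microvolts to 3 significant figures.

Range = 2.03 − (-0.27) = 2.3 V.
Required N = ⌈(107.3 − 1.76)/6.02⌉ = ⌈17.532⌉ = 18.
One LSB is 2.3 V / 262144 = 8.7738 µV.
|e|_max = LSB/2 = 4.39 µV.

4.39 µV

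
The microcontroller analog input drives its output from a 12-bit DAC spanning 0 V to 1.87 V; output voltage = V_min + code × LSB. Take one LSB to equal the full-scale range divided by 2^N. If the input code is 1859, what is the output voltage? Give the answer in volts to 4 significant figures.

V_FS = 1.87 V. LSB = 1.87 V / 2^12.
V_out = V_min + code × LSB = 0 V + 1859 × 1.87 V / 4096
      = 0 + 0.848713 = 0.848713 V.

0.8487 V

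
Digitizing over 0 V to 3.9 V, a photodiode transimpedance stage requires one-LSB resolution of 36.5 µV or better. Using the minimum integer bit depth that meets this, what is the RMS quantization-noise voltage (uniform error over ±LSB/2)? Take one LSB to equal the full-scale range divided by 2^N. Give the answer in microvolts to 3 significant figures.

Full-scale range = 3.9 V.
Levels needed ≥ 3.9/36.5 µV = 106800. 2^17 = 131072 suffices, so N_min = 17.
LSB = 3.9 V ÷ 2^17 = 3.9/131072 V = 29.755 µV.
V_rms = LSB/√12 = 8.59 µV.

8.59 µV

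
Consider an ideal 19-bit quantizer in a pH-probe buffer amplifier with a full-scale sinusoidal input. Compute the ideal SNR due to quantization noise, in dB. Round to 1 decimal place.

6.02(19) + 1.76 = 114.38 + 1.76 = 116.14 dB.

116.1 dB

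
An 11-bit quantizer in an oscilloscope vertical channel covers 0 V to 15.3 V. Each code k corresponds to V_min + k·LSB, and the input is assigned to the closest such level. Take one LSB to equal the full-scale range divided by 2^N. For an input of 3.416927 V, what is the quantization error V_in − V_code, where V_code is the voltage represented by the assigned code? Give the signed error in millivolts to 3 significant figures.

Range is 15.3 V. LSB = 15.3 V / 2^11 ≈ 7.471 mV.
Position in LSBs: (3.416927 − (0)) × 2048/15.3 = 457.3769; rounding gives k = 457.
V_code = 0 + (457/2048) × 15.3 = 3.414111328 V.
V_in − V_code = 3.416927 − (3.414111328) = +2.82 mV.

+2.82 mV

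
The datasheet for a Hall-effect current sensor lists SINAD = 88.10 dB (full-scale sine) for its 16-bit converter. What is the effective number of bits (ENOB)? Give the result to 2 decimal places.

14.34 bits

(88.10 − 1.76) / 6.02 = 86.34/6.02 = 14.3422 effective bits.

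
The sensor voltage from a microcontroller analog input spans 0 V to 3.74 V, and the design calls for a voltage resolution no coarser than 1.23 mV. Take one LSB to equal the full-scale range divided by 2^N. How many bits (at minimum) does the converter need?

12 bits

Range is 3.74 V.
Required number of levels: 3.74/1.23 mV = 3040.7; smallest N with 2^N ≥ that is 12.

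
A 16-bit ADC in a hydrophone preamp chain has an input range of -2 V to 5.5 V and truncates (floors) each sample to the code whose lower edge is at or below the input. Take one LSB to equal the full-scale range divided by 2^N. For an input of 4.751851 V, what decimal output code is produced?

Span: 5.5 V − (-2 V) = 7.5 V. LSB = 7.5 V / 2^16 ≈ 114.4 µV.
V_in − V_min = 4.751851 − (-2) = 6.751851 V.
Divide by LSB: 6.751851 × 65536/7.5 = 58998.5743.
Truncating gives code 58998.

58998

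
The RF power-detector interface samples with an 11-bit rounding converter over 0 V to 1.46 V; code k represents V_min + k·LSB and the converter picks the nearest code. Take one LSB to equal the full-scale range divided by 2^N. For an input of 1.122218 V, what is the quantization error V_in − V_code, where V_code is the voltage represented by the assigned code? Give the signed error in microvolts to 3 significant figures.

+128 µV

Span = 1.46 V. LSB = 1.46 V / 2^11 ≈ 0.7129 mV.
(1.122218 − (0)) / LSB = 1.122218 × 2048/1.46 = 1574.1798. Nearest integer: k = 1574.
V_code = 0 + (1574/2048) × 1.46 = 1.122089844 V.
Error = V_in − V_code = 1.122218 − (1.122089844) = +128 µV.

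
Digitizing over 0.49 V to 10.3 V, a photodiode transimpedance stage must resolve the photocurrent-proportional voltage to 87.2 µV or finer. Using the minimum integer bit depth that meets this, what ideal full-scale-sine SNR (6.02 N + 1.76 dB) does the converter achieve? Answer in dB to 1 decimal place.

Span: 10.3 V − (0.49 V) = 9.81 V.
Required number of levels: 9.81/87.2 µV = 112500; smallest N with 2^N ≥ that is 17.
6.02(17) + 1.76 = 104.10 dB.

104.1 dB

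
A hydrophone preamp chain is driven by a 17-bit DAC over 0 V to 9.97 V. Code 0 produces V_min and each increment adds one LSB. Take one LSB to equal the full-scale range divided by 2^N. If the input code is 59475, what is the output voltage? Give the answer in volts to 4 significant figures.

Range is 9.97 V. LSB = 9.97 V / 2^17.
V_out = 0 + 59475 × (9.97/131072) V
      = 0 V + 4.52397 V = 4.52397 V.

4.524 V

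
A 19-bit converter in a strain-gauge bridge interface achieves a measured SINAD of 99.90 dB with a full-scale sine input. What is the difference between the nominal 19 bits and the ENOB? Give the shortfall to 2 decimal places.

2.70 bits

ENOB = (SINAD − 1.76)/6.02 = (99.90 − 1.76)/6.02 = 16.3023 bits.
Lost resolution: 19 − 16.3023 = 2.6977 bits.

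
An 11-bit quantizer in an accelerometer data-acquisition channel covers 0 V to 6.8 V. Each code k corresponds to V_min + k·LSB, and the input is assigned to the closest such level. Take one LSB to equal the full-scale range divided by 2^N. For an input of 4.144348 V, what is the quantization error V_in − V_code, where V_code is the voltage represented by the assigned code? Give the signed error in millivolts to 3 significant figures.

Range is 6.8 V. LSB = 6.8 V / 2^11 ≈ 3.320 mV.
(V_in − V_min)/LSB = (4.144348 − (0)) × 2048/6.8 = 1248.1801 → nearest code k = 1248.
Reconstructed level: 0 + 1248 × 6.8/2048 V = 4.143750000 V.
V_in − V_code = 4.144348 − (4.143750000) = +0.598 mV.

+0.598 mV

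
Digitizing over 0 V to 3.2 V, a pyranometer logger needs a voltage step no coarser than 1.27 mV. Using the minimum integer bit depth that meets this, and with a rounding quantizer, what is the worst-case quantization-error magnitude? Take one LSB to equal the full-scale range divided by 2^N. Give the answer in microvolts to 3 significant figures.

Range is 3.2 V.
Need 2^N ≥ 3.2 V / 1.27 mV = 2520 → N_min = 12.
One LSB is 3.2 V / 4096 = 0.78125 mV.
Max error for round-to-nearest is LSB/2 = 391 µV.

391 µV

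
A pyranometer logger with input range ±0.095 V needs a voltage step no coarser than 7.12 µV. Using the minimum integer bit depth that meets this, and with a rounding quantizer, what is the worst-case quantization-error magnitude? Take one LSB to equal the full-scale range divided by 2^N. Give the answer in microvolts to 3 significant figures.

Range = 0.095 − (-0.095) = 0.19 V.
0.19 V / 7.12 µV = 26690. Since 2^14 = 16384 and 2^15 = 32768, N = 15.
LSB = 0.19 V ÷ 2^15 = 0.19/32768 V = 5.7983 µV.
Max error for round-to-nearest is LSB/2 = 2.90 µV.

2.90 µV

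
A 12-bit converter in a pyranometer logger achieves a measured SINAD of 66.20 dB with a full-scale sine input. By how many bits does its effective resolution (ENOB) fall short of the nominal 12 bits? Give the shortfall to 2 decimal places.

ENOB = (SINAD − 1.76)/6.02 = (66.20 − 1.76)/6.02 = 10.7043 bits.
Lost resolution: 12 − 10.7043 = 1.2957 bits.

1.30 bits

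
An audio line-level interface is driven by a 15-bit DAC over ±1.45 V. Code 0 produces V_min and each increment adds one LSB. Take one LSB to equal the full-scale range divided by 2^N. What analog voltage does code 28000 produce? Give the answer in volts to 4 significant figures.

The full-scale span is 1.45 − (-1.45) = 2.9 V. LSB = 2.9 V / 2^15.
V_out = -1.45 + 28000 × (2.9/32768) V
      = -1.45 V + 2.47803 V = 1.02803 V.

1.028 V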